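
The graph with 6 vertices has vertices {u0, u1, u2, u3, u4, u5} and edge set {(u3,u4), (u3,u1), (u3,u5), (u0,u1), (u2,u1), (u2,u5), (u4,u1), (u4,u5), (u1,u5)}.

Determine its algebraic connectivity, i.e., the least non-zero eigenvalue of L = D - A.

Degrees: deg(u0) = 1, deg(u1) = 5, deg(u2) = 2, deg(u3) = 3, deg(u4) = 3, deg(u5) = 4.
L = D − A with rows/columns ordered (u0, u1, u2, u3, u4, u5):
  [ 1, -1,  0,  0,  0,  0]
  [-1,  5, -1, -1, -1, -1]
  [ 0, -1,  2,  0,  0, -1]
  [ 0, -1,  0,  3, -1, -1]
  [ 0, -1,  0, -1,  3, -1]
  [ 0, -1, -1, -1, -1,  4]
Characteristic polynomial: det(λI − L) = λ(λ − 1)(λ − 2)(λ − 4)(λ − 5)(λ − 6).
Roots: λ = 0; (λ − 1) = 0 ⇒ λ = 1; (λ − 2) = 0 ⇒ λ = 2; (λ − 4) = 0 ⇒ λ = 4; (λ − 5) = 0 ⇒ λ = 5; (λ − 6) = 0 ⇒ λ = 6.
(Check: the roots sum (with multiplicity) to 18, matching trace L = Σdeg = 2·9 = 18.)
Laplacian eigenvalues: [0.0, 1.0, 2.0, 4.0, 5.0, 6.0]. Algebraic connectivity (smallest non-zero eigenvalue) = 1.0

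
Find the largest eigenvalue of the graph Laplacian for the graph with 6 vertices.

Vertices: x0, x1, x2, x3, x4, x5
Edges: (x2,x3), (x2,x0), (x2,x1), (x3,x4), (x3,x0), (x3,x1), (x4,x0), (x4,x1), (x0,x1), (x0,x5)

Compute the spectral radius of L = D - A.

Degrees: deg(x0) = 5, deg(x1) = 4, deg(x2) = 3, deg(x3) = 4, deg(x4) = 3, deg(x5) = 1.
L = D − A with rows/columns ordered (x0, x1, x2, x3, x4, x5):
  [ 5, -1, -1, -1, -1, -1]
  [-1,  4, -1, -1, -1,  0]
  [-1, -1,  3, -1,  0,  0]
  [-1, -1, -1,  4, -1,  0]
  [-1, -1,  0, -1,  3,  0]
  [-1,  0,  0,  0,  0,  1]
Characteristic polynomial: det(λI − L) = λ(λ − 1)(λ − 3)(λ − 5)²(λ − 6).
Roots: λ = 0; (λ − 1) = 0 ⇒ λ = 1; (λ − 3) = 0 ⇒ λ = 3; (λ − 5) = 0 ⇒ λ = 5 (multiplicity 2); (λ − 6) = 0 ⇒ λ = 6.
(Check: the roots sum (with multiplicity) to 20, matching trace L = Σdeg = 2·10 = 20.)
Laplacian eigenvalues: [0.0, 1.0, 3.0, 5.0, 5.0, 6.0]. Largest eigenvalue (spectral radius) = 6.0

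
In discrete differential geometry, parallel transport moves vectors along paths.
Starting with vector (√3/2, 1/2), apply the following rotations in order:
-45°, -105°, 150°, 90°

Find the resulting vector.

Total rotation: (-45°) + (-105°) + 150° + 90° = 90°. Final vector: (-0.5000, 0.8660)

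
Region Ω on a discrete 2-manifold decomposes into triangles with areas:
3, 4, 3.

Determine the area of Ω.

3 + 4 + 3 = 10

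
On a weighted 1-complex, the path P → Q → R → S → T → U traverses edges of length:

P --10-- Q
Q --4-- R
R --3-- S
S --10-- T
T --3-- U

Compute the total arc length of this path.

Arc length = 10 + 4 + 3 + 10 + 3 = 30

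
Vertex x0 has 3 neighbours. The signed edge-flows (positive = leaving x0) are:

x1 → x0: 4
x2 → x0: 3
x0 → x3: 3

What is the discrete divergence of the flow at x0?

Divergence = sum of outgoing flows = (-4) + (-3) + 3 = -4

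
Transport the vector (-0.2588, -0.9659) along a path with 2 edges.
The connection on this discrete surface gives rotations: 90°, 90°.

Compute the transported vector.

Total rotation: 90° + 90° = 180°. Final vector: (0.2588, 0.9659)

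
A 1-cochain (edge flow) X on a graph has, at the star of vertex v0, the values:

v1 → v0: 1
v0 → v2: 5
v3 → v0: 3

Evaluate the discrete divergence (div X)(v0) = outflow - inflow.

Divergence = sum of outgoing flows = (-1) + 5 + (-3) = 1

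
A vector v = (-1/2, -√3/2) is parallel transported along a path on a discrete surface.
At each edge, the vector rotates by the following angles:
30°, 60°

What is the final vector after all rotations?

Total rotation: 30° + 60° = 90°. Final vector: (0.8660, -0.5000)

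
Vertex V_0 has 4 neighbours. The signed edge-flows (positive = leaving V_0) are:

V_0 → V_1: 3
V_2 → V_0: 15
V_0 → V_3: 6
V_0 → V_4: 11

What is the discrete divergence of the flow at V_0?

Divergence = sum of outgoing flows = 3 + (-15) + 6 + 11 = 5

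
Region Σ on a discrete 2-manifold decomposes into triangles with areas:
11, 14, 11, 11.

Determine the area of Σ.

11 + 14 + 11 + 11 = 47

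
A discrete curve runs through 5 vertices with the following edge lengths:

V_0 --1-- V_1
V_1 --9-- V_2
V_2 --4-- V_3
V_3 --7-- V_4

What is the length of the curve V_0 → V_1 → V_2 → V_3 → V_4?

Arc length = 1 + 9 + 4 + 7 = 21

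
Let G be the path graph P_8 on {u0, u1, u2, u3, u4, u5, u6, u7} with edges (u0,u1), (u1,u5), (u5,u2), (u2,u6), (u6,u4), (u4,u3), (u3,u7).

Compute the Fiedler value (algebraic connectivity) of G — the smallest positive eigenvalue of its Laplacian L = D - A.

The path graph P_n has Laplacian eigenvalues λ_k = 2 − 2cos(kπ/n), k = 0, 1, …, n−1. Here n = 8:
k=0: 2 − 2cos(0) = 0.0; k=1: 2 − 2cos(π/8) = 0.1522; k=2: 2 − 2cos(π/4) = 0.5858; k=3: 2 − 2cos(3π/8) = 1.2346; k=4: 2 − 2cos(π/2) = 2.0; k=5: 2 − 2cos(5π/8) = 2.7654; k=6: 2 − 2cos(3π/4) = 3.4142; k=7: 2 − 2cos(7π/8) = 3.8478.
Laplacian eigenvalues: [0.0, 0.1522, 0.5858, 1.2346, 2.0, 2.7654, 3.4142, 3.8478]. Algebraic connectivity (smallest non-zero eigenvalue) = 0.1522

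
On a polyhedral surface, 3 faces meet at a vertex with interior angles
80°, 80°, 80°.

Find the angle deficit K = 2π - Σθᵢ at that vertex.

Sum of angles = 240°. K = 360° - 240° = 120°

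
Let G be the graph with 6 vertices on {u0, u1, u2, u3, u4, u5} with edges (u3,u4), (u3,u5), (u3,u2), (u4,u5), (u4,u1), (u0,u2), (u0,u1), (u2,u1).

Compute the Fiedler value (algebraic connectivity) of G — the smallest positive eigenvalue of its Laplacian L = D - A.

Degrees: deg(u0) = 2, deg(u1) = 3, deg(u2) = 3, deg(u3) = 3, deg(u4) = 3, deg(u5) = 2.
L = D − A with rows/columns ordered (u0, u1, u2, u3, u4, u5):
  [ 2, -1, -1,  0,  0,  0]
  [-1,  3, -1,  0, -1,  0]
  [-1, -1,  3, -1,  0,  0]
  [ 0,  0, -1,  3, -1, -1]
  [ 0, -1,  0, -1,  3, -1]
  [ 0,  0,  0, -1, -1,  2]
Characteristic polynomial: det(λI − L) = λ(λ − 1)(λ − 3)²(λ − 4)(λ − 5).
Roots: λ = 0; (λ − 1) = 0 ⇒ λ = 1; (λ − 3) = 0 ⇒ λ = 3 (multiplicity 2); (λ − 4) = 0 ⇒ λ = 4; (λ − 5) = 0 ⇒ λ = 5.
(Check: the roots sum (with multiplicity) to 16, matching trace L = Σdeg = 2·8 = 16.)
Laplacian eigenvalues: [0.0, 1.0, 3.0, 3.0, 4.0, 5.0]. Algebraic connectivity (smallest non-zero eigenvalue) = 1.0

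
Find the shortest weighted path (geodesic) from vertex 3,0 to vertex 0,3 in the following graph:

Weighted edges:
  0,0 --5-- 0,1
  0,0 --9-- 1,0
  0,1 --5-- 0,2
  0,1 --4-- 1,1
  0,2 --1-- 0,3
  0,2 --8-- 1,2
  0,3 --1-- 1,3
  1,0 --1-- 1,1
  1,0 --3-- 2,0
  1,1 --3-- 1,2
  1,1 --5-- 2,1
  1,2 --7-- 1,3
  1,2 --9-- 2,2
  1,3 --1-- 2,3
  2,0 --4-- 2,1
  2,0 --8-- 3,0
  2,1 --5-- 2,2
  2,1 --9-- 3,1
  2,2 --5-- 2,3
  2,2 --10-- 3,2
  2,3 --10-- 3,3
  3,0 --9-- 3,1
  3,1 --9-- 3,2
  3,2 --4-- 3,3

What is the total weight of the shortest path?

Shortest path: 3,0 → 2,0 → 1,0 → 1,1 → 0,1 → 0,2 → 0,3, total weight = 22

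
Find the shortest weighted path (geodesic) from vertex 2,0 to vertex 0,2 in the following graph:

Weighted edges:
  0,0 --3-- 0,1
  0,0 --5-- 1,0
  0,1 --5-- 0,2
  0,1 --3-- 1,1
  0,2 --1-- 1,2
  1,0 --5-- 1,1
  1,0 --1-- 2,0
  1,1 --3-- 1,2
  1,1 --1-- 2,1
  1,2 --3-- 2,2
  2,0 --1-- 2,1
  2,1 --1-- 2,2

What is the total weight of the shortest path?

Shortest path: 2,0 → 2,1 → 1,1 → 1,2 → 0,2, total weight = 6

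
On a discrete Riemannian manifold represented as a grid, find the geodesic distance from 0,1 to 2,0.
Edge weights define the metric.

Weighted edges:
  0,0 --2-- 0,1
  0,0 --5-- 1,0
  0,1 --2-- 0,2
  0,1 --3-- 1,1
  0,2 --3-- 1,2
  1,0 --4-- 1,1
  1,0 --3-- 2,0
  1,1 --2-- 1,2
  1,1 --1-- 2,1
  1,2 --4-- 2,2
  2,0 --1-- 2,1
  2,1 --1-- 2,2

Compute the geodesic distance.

Shortest path: 0,1 → 1,1 → 2,1 → 2,0, total weight = 5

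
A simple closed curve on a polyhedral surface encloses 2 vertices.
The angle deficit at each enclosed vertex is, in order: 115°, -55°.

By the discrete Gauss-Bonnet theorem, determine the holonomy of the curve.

Holonomy = total enclosed curvature = 115° + (-55°) = 60°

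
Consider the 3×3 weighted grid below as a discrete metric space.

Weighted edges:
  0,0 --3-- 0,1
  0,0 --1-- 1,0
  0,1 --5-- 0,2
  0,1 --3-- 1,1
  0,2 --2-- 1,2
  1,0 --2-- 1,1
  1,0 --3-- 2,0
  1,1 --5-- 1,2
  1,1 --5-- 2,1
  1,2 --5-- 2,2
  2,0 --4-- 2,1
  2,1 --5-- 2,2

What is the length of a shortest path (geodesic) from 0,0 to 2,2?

Shortest path: 0,0 → 1,0 → 1,1 → 1,2 → 2,2, total weight = 13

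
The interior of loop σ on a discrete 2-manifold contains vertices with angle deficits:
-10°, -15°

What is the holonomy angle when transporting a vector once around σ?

Holonomy = total enclosed curvature = (-10°) + (-15°) = -25°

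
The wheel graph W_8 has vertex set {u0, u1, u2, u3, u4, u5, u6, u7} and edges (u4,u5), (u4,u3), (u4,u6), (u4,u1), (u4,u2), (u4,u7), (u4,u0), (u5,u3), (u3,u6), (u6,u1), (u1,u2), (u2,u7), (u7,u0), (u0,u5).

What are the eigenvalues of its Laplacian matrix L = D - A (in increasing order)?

The wheel W_8 is the join K_1 ∨ C_7 (a hub joined to every vertex of a cycle of length 7). For a join G ∨ H (G on p vertices, H on q vertices) the Laplacian spectrum is 0, p+q, the eigenvalues of L(G) other than one 0 each shifted by +q, and the eigenvalues of L(H) other than one 0 each shifted by +p. With G = K_1 (p = 1, nothing left after dropping its 0) and H = C_7 (q = 7, eigenvalues 2 − 2cos(2πk/7), k = 0, …, 6; drop k = 0), the spectrum of W_8 is 0, 8, and 1 + (2 − 2cos(2πk/7)) = 3 − 2cos(2πk/7) for k = 1, …, 6:
k=1: 3 − 2cos(2π/7) = 1.753; k=2: 3 − 2cos(4π/7) = 3.445; k=3: 3 − 2cos(6π/7) = 4.8019; k=4: 3 − 2cos(8π/7) = 4.8019; k=5: 3 − 2cos(10π/7) = 3.445; k=6: 3 − 2cos(12π/7) = 1.753.
Laplacian eigenvalues (increasing order): [0.0, 1.753, 1.753, 3.445, 3.445, 4.8019, 4.8019, 8.0]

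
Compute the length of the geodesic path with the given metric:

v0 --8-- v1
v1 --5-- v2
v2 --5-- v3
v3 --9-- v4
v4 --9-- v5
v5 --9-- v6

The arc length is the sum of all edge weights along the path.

Arc length = 8 + 5 + 5 + 9 + 9 + 9 = 45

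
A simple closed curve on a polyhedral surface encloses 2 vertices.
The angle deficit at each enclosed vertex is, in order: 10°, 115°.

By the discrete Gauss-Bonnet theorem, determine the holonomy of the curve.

Holonomy = total enclosed curvature = 10° + 115° = 125°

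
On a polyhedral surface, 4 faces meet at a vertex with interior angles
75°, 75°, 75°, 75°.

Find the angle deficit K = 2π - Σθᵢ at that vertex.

Sum of angles = 300°. K = 360° - 300° = 60°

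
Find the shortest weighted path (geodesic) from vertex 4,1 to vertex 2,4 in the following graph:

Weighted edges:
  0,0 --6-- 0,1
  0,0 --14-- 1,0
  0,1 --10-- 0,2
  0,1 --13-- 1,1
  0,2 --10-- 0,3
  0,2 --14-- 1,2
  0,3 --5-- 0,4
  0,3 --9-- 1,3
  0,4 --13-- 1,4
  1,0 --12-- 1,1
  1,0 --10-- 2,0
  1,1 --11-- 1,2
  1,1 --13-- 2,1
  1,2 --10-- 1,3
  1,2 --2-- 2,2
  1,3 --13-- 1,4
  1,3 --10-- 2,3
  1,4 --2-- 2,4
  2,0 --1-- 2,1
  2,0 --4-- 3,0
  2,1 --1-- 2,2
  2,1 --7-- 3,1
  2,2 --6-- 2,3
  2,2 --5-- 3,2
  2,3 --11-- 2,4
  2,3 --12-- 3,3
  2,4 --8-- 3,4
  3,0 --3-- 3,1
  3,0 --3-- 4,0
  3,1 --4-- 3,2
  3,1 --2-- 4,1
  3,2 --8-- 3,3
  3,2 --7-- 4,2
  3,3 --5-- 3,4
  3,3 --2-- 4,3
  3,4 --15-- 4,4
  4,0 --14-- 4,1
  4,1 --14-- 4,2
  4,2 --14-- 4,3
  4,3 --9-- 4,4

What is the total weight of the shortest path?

Shortest path: 4,1 → 3,1 → 2,1 → 2,2 → 2,3 → 2,4, total weight = 27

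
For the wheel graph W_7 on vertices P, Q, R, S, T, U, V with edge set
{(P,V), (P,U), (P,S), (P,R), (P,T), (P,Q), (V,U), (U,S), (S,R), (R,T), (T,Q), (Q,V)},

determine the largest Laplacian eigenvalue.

The wheel W_7 is the join K_1 ∨ C_6 (a hub joined to every vertex of a cycle of length 6). For a join G ∨ H (G on p vertices, H on q vertices) the Laplacian spectrum is 0, p+q, the eigenvalues of L(G) other than one 0 each shifted by +q, and the eigenvalues of L(H) other than one 0 each shifted by +p. With G = K_1 (p = 1, nothing left after dropping its 0) and H = C_6 (q = 6, eigenvalues 2 − 2cos(2πk/6), k = 0, …, 5; drop k = 0), the spectrum of W_7 is 0, 7, and 1 + (2 − 2cos(2πk/6)) = 3 − 2cos(2πk/6) for k = 1, …, 5:
k=1: 3 − 2cos(π/3) = 2.0; k=2: 3 − 2cos(2π/3) = 4.0; k=3: 3 − 2cos(π) = 5.0; k=4: 3 − 2cos(4π/3) = 4.0; k=5: 3 − 2cos(5π/3) = 2.0.
Laplacian eigenvalues: [0.0, 2.0, 2.0, 4.0, 4.0, 5.0, 7.0]. Largest eigenvalue (spectral radius) = 7.0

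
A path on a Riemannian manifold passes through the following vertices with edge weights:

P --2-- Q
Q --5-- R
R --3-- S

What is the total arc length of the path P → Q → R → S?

Arc length = 2 + 5 + 3 = 10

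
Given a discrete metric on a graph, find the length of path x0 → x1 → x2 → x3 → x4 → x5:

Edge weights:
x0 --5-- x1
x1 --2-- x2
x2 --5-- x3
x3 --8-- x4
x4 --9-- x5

Arc length = 5 + 2 + 5 + 8 + 9 = 29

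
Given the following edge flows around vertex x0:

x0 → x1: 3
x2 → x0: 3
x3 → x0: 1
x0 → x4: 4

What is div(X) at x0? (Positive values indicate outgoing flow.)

Divergence = sum of outgoing flows = 3 + (-3) + (-1) + 4 = 3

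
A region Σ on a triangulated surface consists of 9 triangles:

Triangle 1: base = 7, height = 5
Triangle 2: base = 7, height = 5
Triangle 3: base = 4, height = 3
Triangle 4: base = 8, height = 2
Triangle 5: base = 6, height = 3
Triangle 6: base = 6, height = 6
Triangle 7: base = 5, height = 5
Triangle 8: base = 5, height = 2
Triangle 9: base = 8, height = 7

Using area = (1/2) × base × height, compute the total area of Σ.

(1/2)×7×5 + (1/2)×7×5 + (1/2)×4×3 + (1/2)×8×2 + (1/2)×6×3 + (1/2)×6×6 + (1/2)×5×5 + (1/2)×5×2 + (1/2)×8×7 = 121.5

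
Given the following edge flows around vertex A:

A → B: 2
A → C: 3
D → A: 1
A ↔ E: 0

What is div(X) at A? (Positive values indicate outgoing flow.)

Divergence = sum of outgoing flows = 2 + 3 + (-1) + 0 = 4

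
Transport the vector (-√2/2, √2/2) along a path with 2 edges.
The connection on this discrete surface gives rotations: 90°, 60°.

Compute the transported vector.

Total rotation: 90° + 60° = 150°. Final vector: (0.2588, -0.9659)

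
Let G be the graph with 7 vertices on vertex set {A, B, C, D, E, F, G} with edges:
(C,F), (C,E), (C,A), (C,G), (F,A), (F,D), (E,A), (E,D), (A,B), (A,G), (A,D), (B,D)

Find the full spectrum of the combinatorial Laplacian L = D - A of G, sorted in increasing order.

Degrees: deg(A) = 6, deg(B) = 2, deg(C) = 4, deg(D) = 4, deg(E) = 3, deg(F) = 3, deg(G) = 2.
L = D − A with rows/columns ordered (A, B, C, D, E, F, G):
  [ 6, -1, -1, -1, -1, -1, -1]
  [-1,  2,  0, -1,  0,  0,  0]
  [-1,  0,  4,  0, -1, -1, -1]
  [-1, -1,  0,  4, -1, -1,  0]
  [-1,  0, -1, -1,  3,  0,  0]
  [-1,  0, -1, -1,  0,  3,  0]
  [-1,  0, -1,  0,  0,  0,  2]
Characteristic polynomial: det(λI − L) = λ(λ² − 6λ + 7)(λ² − 8λ + 13)(λ − 3)(λ − 7).
Roots: λ = 0; (λ² − 6λ + 7) = 0 ⇒ λ = 3 ± √2 ≈ 1.5858, 4.4142; (λ² − 8λ + 13) = 0 ⇒ λ = 4 ± √3 ≈ 2.2679, 5.7321; (λ − 3) = 0 ⇒ λ = 3; (λ − 7) = 0 ⇒ λ = 7.
(Check: the roots sum (with multiplicity) to 24, matching trace L = Σdeg = 2·12 = 24.)
Laplacian eigenvalues (increasing order): [0.0, 1.5858, 2.2679, 3.0, 4.4142, 5.7321, 7.0]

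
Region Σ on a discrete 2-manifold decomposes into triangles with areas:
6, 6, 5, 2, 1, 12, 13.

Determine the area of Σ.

6 + 6 + 5 + 2 + 1 + 12 + 13 = 45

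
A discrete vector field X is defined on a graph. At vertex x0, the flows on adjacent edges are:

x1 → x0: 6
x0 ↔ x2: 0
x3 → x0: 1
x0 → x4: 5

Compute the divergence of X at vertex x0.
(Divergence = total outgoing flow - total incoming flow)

Divergence = sum of outgoing flows = (-6) + 0 + (-1) + 5 = -2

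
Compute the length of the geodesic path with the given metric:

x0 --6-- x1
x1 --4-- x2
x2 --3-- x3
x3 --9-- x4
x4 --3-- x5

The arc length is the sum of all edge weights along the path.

Arc length = 6 + 4 + 3 + 9 + 3 = 25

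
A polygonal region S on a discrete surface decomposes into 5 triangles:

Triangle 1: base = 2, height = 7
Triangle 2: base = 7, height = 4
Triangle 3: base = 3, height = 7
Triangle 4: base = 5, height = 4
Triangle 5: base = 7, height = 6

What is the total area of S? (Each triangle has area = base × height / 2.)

(1/2)×2×7 + (1/2)×7×4 + (1/2)×3×7 + (1/2)×5×4 + (1/2)×7×6 = 62.5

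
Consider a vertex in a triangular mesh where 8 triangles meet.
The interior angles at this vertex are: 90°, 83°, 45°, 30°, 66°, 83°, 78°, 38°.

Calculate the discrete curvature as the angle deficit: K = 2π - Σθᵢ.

Sum of angles = 513°. K = 360° - 513° = -153° = -17π/20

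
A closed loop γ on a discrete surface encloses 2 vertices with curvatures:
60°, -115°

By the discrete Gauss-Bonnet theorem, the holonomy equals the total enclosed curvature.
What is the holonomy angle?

Holonomy = total enclosed curvature = 60° + (-115°) = -55°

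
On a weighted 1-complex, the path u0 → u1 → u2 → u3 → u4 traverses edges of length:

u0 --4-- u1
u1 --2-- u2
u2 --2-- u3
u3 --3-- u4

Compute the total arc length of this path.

Arc length = 4 + 2 + 2 + 3 = 11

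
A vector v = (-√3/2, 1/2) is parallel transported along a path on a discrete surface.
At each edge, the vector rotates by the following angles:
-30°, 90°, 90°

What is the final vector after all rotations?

Total rotation: (-30°) + 90° + 90° = 150°. Final vector: (0.5000, -0.8660)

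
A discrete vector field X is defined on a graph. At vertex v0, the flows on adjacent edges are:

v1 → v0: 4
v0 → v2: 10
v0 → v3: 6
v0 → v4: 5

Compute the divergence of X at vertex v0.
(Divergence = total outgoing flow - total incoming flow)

Divergence = sum of outgoing flows = (-4) + 10 + 6 + 5 = 17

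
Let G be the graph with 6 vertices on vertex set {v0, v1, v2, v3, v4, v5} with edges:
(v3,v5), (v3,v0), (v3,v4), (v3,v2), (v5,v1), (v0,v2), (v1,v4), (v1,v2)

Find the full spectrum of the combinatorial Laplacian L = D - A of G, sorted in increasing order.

Degrees: deg(v0) = 2, deg(v1) = 3, deg(v2) = 3, deg(v3) = 4, deg(v4) = 2, deg(v5) = 2.
L = D − A with rows/columns ordered (v0, v1, v2, v3, v4, v5):
  [ 2,  0, -1, -1,  0,  0]
  [ 0,  3, -1,  0, -1, -1]
  [-1, -1,  3, -1,  0,  0]
  [-1,  0, -1,  4, -1, -1]
  [ 0, -1,  0, -1,  2,  0]
  [ 0, -1,  0, -1,  0,  2]
Characteristic polynomial: det(λI − L) = λ(λ² − 7λ + 8)(λ − 2)(λ − 3)(λ − 4).
Roots: λ = 0; (λ² − 7λ + 8) = 0 ⇒ λ = (7 ± √17)/2 ≈ 1.4384, 5.5616; (λ − 2) = 0 ⇒ λ = 2; (λ − 3) = 0 ⇒ λ = 3; (λ − 4) = 0 ⇒ λ = 4.
(Check: the roots sum (with multiplicity) to 16, matching trace L = Σdeg = 2·8 = 16.)
Laplacian eigenvalues (increasing order): [0.0, 1.4384, 2.0, 3.0, 4.0, 5.5616]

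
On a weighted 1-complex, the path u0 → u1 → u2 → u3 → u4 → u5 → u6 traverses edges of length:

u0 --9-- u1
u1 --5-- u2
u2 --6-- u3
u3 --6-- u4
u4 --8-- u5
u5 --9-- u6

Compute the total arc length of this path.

Arc length = 9 + 5 + 6 + 6 + 8 + 9 = 43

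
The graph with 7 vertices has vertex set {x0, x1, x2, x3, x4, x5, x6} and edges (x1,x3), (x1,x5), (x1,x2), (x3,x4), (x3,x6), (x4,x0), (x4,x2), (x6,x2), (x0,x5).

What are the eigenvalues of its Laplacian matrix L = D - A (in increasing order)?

Degrees: deg(x0) = 2, deg(x1) = 3, deg(x2) = 3, deg(x3) = 3, deg(x4) = 3, deg(x5) = 2, deg(x6) = 2.
L = D − A with rows/columns ordered (x0, x1, x2, x3, x4, x5, x6):
  [ 2,  0,  0,  0, -1, -1,  0]
  [ 0,  3, -1, -1,  0, -1,  0]
  [ 0, -1,  3,  0, -1,  0, -1]
  [ 0, -1,  0,  3, -1,  0, -1]
  [-1,  0, -1, -1,  3,  0,  0]
  [-1, -1,  0,  0,  0,  2,  0]
  [ 0,  0, -1, -1,  0,  0,  2]
Characteristic polynomial: det(λI − L) = λ(λ − 1)(λ − 2)(λ² − 8λ + 14)(λ − 3)(λ − 4).
Roots: λ = 0; (λ − 1) = 0 ⇒ λ = 1; (λ − 2) = 0 ⇒ λ = 2; (λ² − 8λ + 14) = 0 ⇒ λ = 4 ± √2 ≈ 2.5858, 5.4142; (λ − 3) = 0 ⇒ λ = 3; (λ − 4) = 0 ⇒ λ = 4.
(Check: the roots sum (with multiplicity) to 18, matching trace L = Σdeg = 2·9 = 18.)
Laplacian eigenvalues (increasing order): [0.0, 1.0, 2.0, 2.5858, 3.0, 4.0, 5.4142]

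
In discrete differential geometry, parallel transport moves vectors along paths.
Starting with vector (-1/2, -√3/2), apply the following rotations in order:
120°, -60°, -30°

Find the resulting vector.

Total rotation: 120° + (-60°) + (-30°) = 30°. Final vector: (0, -1)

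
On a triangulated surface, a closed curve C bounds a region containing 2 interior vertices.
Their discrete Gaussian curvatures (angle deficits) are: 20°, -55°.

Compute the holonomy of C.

Holonomy = total enclosed curvature = 20° + (-55°) = -35°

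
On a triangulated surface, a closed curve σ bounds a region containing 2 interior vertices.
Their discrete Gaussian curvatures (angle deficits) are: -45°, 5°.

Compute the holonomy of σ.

Holonomy = total enclosed curvature = (-45°) + 5° = -40°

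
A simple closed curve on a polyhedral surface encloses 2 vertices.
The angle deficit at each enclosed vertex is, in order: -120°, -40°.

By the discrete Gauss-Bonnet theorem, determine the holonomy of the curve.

Holonomy = total enclosed curvature = (-120°) + (-40°) = -160°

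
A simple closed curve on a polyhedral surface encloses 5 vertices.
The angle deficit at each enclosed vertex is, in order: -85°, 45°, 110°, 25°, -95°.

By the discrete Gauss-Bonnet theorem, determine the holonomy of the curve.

Holonomy = total enclosed curvature = (-85°) + 45° + 110° + 25° + (-95°) = 0°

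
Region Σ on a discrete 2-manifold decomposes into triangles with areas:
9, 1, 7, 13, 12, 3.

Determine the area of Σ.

9 + 1 + 7 + 13 + 12 + 3 = 45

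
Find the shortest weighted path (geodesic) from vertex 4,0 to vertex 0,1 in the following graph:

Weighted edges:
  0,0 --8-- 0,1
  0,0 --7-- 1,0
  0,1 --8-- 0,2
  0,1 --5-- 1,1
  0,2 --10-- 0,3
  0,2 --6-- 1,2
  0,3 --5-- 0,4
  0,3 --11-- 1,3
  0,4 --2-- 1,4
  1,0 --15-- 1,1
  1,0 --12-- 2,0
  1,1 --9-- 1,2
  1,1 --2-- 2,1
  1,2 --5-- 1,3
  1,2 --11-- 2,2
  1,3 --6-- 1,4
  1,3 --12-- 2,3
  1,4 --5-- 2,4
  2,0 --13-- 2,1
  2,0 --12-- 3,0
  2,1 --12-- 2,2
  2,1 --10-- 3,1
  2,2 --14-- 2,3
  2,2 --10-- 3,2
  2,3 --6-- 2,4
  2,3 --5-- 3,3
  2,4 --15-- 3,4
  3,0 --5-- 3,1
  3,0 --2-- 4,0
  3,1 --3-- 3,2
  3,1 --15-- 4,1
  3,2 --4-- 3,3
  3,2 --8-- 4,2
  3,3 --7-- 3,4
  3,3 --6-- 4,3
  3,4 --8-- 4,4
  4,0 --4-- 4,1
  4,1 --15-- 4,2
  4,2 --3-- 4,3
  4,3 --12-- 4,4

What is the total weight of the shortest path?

Shortest path: 4,0 → 3,0 → 3,1 → 2,1 → 1,1 → 0,1, total weight = 24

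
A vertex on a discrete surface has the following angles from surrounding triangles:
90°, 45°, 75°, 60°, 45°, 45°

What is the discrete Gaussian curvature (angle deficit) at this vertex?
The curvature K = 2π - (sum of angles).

Sum of angles = 360°. K = 360° - 360° = 0°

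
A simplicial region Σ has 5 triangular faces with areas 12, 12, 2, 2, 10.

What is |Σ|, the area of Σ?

12 + 12 + 2 + 2 + 10 = 38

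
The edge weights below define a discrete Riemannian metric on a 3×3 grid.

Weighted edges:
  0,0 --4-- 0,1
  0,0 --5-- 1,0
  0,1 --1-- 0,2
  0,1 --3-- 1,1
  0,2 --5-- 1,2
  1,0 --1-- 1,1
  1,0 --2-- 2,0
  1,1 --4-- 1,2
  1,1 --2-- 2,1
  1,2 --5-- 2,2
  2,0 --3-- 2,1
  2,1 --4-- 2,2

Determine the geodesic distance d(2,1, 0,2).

Shortest path: 2,1 → 1,1 → 0,1 → 0,2, total weight = 6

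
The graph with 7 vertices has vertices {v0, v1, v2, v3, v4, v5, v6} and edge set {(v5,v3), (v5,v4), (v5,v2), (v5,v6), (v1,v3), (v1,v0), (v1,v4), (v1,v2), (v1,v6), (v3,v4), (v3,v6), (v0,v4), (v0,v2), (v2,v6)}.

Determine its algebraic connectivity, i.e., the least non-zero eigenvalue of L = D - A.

Degrees: deg(v0) = 3, deg(v1) = 5, deg(v2) = 4, deg(v3) = 4, deg(v4) = 4, deg(v5) = 4, deg(v6) = 4.
L = D − A with rows/columns ordered (v0, v1, v2, v3, v4, v5, v6):
  [ 3, -1, -1,  0, -1,  0,  0]
  [-1,  5, -1, -1, -1,  0, -1]
  [-1, -1,  4,  0,  0, -1, -1]
  [ 0, -1,  0,  4, -1, -1, -1]
  [-1, -1,  0, -1,  4, -1,  0]
  [ 0,  0, -1, -1, -1,  4, -1]
  [ 0, -1, -1, -1,  0, -1,  4]
Characteristic polynomial: det(λI − L) = λ(λ² − 8λ + 14)(λ² − 9λ + 19)(λ² − 11λ + 29).
Roots: λ = 0; (λ² − 8λ + 14) = 0 ⇒ λ = 4 ± √2 ≈ 2.5858, 5.4142; (λ² − 9λ + 19) = 0 ⇒ λ = (9 ± √5)/2 ≈ 3.382, 5.618; (λ² − 11λ + 29) = 0 ⇒ λ = (11 ± √5)/2 ≈ 4.382, 6.618.
(Check: the roots sum (with multiplicity) to 28, matching trace L = Σdeg = 2·14 = 28.)
Laplacian eigenvalues: [0.0, 2.5858, 3.382, 4.382, 5.4142, 5.618, 6.618]. Algebraic connectivity (smallest non-zero eigenvalue) = 2.5858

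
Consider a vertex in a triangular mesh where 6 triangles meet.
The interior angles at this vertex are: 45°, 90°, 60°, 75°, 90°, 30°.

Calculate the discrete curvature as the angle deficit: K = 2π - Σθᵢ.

Sum of angles = 390°. K = 360° - 390° = -30°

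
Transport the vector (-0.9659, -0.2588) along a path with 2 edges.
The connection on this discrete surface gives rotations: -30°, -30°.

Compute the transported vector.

Total rotation: (-30°) + (-30°) = -60°. Final vector: (-0.7071, 0.7071)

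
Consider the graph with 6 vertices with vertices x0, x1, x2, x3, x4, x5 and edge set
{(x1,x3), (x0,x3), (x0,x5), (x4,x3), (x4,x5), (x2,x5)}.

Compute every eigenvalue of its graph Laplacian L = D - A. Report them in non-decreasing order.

Degrees: deg(x0) = 2, deg(x1) = 1, deg(x2) = 1, deg(x3) = 3, deg(x4) = 2, deg(x5) = 3.
L = D − A with rows/columns ordered (x0, x1, x2, x3, x4, x5):
  [ 2,  0,  0, -1,  0, -1]
  [ 0,  1,  0, -1,  0,  0]
  [ 0,  0,  1,  0,  0, -1]
  [-1, -1,  0,  3, -1,  0]
  [ 0,  0,  0, -1,  2, -1]
  [-1,  0, -1,  0, -1,  3]
Characteristic polynomial: det(λI − L) = λ(λ² − 4λ + 2)(λ² − 6λ + 6)(λ − 2).
Roots: λ = 0; (λ² − 4λ + 2) = 0 ⇒ λ = 2 ± √2 ≈ 0.5858, 3.4142; (λ² − 6λ + 6) = 0 ⇒ λ = 3 ± √3 ≈ 1.2679, 4.7321; (λ − 2) = 0 ⇒ λ = 2.
(Check: the roots sum (with multiplicity) to 12, matching trace L = Σdeg = 2·6 = 12.)
Laplacian eigenvalues (increasing order): [0.0, 0.5858, 1.2679, 2.0, 3.4142, 4.7321]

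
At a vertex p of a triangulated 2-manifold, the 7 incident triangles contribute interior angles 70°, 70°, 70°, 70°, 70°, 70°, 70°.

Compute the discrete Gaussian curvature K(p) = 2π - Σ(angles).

Sum of angles = 490°. K = 360° - 490° = -130°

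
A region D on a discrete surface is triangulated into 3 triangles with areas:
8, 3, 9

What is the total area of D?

8 + 3 + 9 = 20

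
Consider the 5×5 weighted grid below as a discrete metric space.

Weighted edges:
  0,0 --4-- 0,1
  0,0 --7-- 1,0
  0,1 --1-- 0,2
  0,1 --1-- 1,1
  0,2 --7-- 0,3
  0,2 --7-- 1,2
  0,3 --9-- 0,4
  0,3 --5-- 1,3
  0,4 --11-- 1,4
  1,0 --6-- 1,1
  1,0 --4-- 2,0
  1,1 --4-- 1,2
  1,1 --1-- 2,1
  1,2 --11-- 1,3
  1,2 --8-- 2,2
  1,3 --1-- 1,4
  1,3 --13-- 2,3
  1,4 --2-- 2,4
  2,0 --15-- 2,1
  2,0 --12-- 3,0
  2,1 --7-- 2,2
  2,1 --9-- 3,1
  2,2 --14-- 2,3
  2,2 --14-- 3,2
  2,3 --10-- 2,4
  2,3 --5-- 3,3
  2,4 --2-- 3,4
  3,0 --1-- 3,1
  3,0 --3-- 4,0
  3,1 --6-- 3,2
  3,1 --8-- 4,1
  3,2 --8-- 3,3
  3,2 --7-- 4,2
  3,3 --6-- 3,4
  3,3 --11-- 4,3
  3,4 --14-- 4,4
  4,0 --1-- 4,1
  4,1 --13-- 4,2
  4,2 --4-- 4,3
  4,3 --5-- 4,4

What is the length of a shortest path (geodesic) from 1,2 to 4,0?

Shortest path: 1,2 → 1,1 → 2,1 → 3,1 → 3,0 → 4,0, total weight = 18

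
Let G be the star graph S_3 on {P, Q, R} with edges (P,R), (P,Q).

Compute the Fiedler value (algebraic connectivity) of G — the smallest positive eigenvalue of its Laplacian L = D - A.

The star S_3 is the complete bipartite graph K_{1,2} (one hub of degree 2, 2 leaves of degree 1). The Laplacian spectrum of K_{p,q} is 0, p (multiplicity q−1), q (multiplicity p−1), p+q. With p = 1, q = 2: 0 once, 1 with multiplicity 1, and 3 once. (Check: trace L = sum of degrees = 4 = 1·1 + 3.)
Laplacian eigenvalues: [0.0, 1.0, 3.0]. Algebraic connectivity (smallest non-zero eigenvalue) = 1.0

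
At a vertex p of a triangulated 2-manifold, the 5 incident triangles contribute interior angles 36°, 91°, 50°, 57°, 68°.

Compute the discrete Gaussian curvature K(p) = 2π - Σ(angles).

Sum of angles = 302°. K = 360° - 302° = 58° = 29π/90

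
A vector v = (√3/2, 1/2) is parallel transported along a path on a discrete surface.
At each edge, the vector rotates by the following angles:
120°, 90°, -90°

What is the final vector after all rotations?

Total rotation: 120° + 90° + (-90°) = 120°. Final vector: (-0.8660, 0.5000)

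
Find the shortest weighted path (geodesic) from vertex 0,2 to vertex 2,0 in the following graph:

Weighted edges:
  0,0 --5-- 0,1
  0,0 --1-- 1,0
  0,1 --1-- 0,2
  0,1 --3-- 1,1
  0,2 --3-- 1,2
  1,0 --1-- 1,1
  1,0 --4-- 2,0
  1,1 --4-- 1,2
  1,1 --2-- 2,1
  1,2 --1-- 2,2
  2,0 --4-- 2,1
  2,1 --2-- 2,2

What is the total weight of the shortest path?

Shortest path: 0,2 → 0,1 → 1,1 → 1,0 → 2,0, total weight = 9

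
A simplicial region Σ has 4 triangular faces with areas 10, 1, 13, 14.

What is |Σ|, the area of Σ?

10 + 1 + 13 + 14 = 38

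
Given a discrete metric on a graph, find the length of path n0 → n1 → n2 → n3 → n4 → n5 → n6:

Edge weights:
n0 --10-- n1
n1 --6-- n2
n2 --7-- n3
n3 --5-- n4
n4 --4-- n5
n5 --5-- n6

Arc length = 10 + 6 + 7 + 5 + 4 + 5 = 37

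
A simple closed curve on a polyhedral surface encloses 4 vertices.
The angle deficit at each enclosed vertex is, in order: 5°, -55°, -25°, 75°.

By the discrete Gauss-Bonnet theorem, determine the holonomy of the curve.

Holonomy = total enclosed curvature = 5° + (-55°) + (-25°) + 75° = 0°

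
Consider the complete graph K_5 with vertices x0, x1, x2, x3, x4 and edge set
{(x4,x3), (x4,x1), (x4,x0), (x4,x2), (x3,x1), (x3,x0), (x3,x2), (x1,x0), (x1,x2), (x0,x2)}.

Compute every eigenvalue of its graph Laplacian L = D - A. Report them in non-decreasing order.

For the complete graph K_n, L = nI − J (J = all-ones matrix). J has eigenvalues n (once, eigenvector 𝟙) and 0 (multiplicity n−1), so L has eigenvalues 0 (once) and n (multiplicity n−1). Here n = 5: eigenvalue 0 once and 5 with multiplicity 4.
Laplacian eigenvalues (increasing order): [0.0, 5.0, 5.0, 5.0, 5.0]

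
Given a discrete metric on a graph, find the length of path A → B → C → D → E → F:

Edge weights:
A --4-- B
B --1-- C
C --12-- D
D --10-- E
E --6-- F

Arc length = 4 + 1 + 12 + 10 + 6 = 33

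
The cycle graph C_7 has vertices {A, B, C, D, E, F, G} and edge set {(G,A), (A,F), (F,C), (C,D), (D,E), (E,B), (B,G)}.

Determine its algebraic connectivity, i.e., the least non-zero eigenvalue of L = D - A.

The cycle graph C_n has Laplacian eigenvalues λ_k = 2 − 2cos(2πk/n), k = 0, 1, …, n−1. Here n = 7:
k=0: 2 − 2cos(0) = 0.0; k=1: 2 − 2cos(2π/7) = 0.753; k=2: 2 − 2cos(4π/7) = 2.445; k=3: 2 − 2cos(6π/7) = 3.8019; k=4: 2 − 2cos(8π/7) = 3.8019; k=5: 2 − 2cos(10π/7) = 2.445; k=6: 2 − 2cos(12π/7) = 0.753.
Laplacian eigenvalues: [0.0, 0.753, 0.753, 2.445, 2.445, 3.8019, 3.8019]. Algebraic connectivity (smallest non-zero eigenvalue) = 0.753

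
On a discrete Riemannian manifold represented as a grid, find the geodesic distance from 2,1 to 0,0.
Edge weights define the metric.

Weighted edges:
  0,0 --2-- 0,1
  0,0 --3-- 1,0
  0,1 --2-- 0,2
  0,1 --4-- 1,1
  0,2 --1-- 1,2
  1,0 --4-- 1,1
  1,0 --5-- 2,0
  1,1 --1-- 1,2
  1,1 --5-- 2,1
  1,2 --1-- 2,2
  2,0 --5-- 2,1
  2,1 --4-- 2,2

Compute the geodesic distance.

Shortest path: 2,1 → 2,2 → 1,2 → 0,2 → 0,1 → 0,0, total weight = 10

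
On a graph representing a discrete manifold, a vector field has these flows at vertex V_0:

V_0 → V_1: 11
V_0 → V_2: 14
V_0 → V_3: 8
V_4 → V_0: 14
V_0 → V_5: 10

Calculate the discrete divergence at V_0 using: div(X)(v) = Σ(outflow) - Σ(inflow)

Divergence = sum of outgoing flows = 11 + 14 + 8 + (-14) + 10 = 29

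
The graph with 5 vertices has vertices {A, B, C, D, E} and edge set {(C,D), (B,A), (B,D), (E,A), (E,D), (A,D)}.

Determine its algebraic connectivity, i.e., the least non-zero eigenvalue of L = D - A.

Degrees: deg(A) = 3, deg(B) = 2, deg(C) = 1, deg(D) = 4, deg(E) = 2.
L = D − A with rows/columns ordered (A, B, C, D, E):
  [ 3, -1,  0, -1, -1]
  [-1,  2,  0, -1,  0]
  [ 0,  0,  1, -1,  0]
  [-1, -1, -1,  4, -1]
  [-1,  0,  0, -1,  2]
Characteristic polynomial: det(λI − L) = λ(λ − 1)(λ − 2)(λ − 4)(λ − 5).
Roots: λ = 0; (λ − 1) = 0 ⇒ λ = 1; (λ − 2) = 0 ⇒ λ = 2; (λ − 4) = 0 ⇒ λ = 4; (λ − 5) = 0 ⇒ λ = 5.
(Check: the roots sum (with multiplicity) to 12, matching trace L = Σdeg = 2·6 = 12.)
Laplacian eigenvalues: [0.0, 1.0, 2.0, 4.0, 5.0]. Algebraic connectivity (smallest non-zero eigenvalue) = 1.0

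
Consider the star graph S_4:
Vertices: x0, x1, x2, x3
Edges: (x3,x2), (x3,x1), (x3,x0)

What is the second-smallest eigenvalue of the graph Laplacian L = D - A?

The star S_4 is the complete bipartite graph K_{1,3} (one hub of degree 3, 3 leaves of degree 1). The Laplacian spectrum of K_{p,q} is 0, p (multiplicity q−1), q (multiplicity p−1), p+q. With p = 1, q = 3: 0 once, 1 with multiplicity 2, and 4 once. (Check: trace L = sum of degrees = 6 = 2·1 + 4.)
Laplacian eigenvalues: [0.0, 1.0, 1.0, 4.0]. Algebraic connectivity (smallest non-zero eigenvalue) = 1.0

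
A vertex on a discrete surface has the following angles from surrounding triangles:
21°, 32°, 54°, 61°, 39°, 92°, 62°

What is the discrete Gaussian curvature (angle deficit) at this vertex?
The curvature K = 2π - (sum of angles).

Sum of angles = 361°. K = 360° - 361° = -1° = -π/180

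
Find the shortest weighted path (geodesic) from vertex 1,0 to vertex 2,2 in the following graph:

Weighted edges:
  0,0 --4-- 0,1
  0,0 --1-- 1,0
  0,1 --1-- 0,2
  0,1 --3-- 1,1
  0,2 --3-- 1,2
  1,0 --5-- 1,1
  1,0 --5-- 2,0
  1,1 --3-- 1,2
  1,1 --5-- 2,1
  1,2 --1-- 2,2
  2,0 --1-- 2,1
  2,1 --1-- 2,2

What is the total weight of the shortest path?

Shortest path: 1,0 → 2,0 → 2,1 → 2,2, total weight = 7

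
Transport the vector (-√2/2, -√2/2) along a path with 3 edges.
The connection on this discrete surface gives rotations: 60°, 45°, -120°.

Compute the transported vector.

Total rotation: 60° + 45° + (-120°) = -15°. Final vector: (-0.8660, -0.5000)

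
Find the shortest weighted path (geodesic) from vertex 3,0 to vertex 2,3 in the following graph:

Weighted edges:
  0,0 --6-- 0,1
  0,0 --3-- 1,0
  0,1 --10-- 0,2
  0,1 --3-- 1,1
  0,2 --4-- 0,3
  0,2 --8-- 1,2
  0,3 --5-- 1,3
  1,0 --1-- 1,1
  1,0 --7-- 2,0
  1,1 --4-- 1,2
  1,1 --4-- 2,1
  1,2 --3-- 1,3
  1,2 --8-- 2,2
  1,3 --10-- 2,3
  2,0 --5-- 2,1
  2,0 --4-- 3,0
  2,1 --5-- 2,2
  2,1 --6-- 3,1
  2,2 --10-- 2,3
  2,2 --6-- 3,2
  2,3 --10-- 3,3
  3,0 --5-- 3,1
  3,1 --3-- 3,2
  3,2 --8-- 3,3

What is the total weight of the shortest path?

Shortest path: 3,0 → 3,1 → 3,2 → 2,2 → 2,3, total weight = 24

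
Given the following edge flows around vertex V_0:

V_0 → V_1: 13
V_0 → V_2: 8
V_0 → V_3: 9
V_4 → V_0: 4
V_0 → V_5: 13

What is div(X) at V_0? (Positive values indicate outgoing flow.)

Divergence = sum of outgoing flows = 13 + 8 + 9 + (-4) + 13 = 39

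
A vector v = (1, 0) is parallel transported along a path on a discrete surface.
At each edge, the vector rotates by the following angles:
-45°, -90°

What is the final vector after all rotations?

Total rotation: (-45°) + (-90°) = -135°. Final vector: (-0.7071, -0.7071)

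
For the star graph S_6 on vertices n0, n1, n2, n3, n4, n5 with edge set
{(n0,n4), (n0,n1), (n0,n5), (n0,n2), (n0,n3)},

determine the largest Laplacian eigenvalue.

The star S_6 is the complete bipartite graph K_{1,5} (one hub of degree 5, 5 leaves of degree 1). The Laplacian spectrum of K_{p,q} is 0, p (multiplicity q−1), q (multiplicity p−1), p+q. With p = 1, q = 5: 0 once, 1 with multiplicity 4, and 6 once. (Check: trace L = sum of degrees = 10 = 4·1 + 6.)
Laplacian eigenvalues: [0.0, 1.0, 1.0, 1.0, 1.0, 6.0]. Largest eigenvalue (spectral radius) = 6.0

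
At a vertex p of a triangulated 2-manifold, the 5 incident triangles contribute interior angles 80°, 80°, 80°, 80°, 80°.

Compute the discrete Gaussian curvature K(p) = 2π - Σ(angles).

Sum of angles = 400°. K = 360° - 400° = -40° = -2π/9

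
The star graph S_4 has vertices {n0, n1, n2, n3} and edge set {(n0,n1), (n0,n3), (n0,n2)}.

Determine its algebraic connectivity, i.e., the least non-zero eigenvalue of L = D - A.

The star S_4 is the complete bipartite graph K_{1,3} (one hub of degree 3, 3 leaves of degree 1). The Laplacian spectrum of K_{p,q} is 0, p (multiplicity q−1), q (multiplicity p−1), p+q. With p = 1, q = 3: 0 once, 1 with multiplicity 2, and 4 once. (Check: trace L = sum of degrees = 6 = 2·1 + 4.)
Laplacian eigenvalues: [0.0, 1.0, 1.0, 4.0]. Algebraic connectivity (smallest non-zero eigenvalue) = 1.0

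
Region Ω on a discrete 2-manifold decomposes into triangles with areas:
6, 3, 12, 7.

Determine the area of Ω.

6 + 3 + 12 + 7 = 28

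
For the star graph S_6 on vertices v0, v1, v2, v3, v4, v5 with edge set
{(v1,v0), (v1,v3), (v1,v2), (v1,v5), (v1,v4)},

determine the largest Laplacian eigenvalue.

The star S_6 is the complete bipartite graph K_{1,5} (one hub of degree 5, 5 leaves of degree 1). The Laplacian spectrum of K_{p,q} is 0, p (multiplicity q−1), q (multiplicity p−1), p+q. With p = 1, q = 5: 0 once, 1 with multiplicity 4, and 6 once. (Check: trace L = sum of degrees = 10 = 4·1 + 6.)
Laplacian eigenvalues: [0.0, 1.0, 1.0, 1.0, 1.0, 6.0]. Largest eigenvalue (spectral radius) = 6.0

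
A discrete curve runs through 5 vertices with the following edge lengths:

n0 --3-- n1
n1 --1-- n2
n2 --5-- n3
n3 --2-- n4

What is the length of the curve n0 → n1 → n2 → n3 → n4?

Arc length = 3 + 1 + 5 + 2 = 11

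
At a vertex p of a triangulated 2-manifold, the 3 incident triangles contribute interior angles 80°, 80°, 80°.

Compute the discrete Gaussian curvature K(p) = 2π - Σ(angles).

Sum of angles = 240°. K = 360° - 240° = 120°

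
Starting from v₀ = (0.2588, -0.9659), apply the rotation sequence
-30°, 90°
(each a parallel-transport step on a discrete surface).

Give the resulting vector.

Total rotation: (-30°) + 90° = 60°. Final vector: (0.9659, -0.2588)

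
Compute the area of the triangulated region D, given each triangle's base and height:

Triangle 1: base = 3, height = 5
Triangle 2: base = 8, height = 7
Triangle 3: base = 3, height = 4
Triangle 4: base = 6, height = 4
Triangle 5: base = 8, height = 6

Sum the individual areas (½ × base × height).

(1/2)×3×5 + (1/2)×8×7 + (1/2)×3×4 + (1/2)×6×4 + (1/2)×8×6 = 77.5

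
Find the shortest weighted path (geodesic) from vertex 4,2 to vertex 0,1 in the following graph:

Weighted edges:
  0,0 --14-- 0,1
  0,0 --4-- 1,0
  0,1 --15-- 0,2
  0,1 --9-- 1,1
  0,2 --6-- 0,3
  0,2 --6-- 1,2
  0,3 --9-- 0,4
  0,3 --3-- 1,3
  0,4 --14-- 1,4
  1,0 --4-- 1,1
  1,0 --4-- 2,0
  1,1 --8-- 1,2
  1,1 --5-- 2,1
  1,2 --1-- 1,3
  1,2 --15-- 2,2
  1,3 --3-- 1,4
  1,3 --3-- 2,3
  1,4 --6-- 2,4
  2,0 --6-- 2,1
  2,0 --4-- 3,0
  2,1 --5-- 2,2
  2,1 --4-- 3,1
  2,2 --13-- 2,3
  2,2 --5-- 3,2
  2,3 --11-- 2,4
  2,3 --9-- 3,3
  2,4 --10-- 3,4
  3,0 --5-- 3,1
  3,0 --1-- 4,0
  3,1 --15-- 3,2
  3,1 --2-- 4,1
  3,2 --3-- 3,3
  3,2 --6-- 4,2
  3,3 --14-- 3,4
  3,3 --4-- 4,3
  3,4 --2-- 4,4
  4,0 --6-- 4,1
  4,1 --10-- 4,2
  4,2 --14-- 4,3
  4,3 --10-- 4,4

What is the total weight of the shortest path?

Shortest path: 4,2 → 3,2 → 2,2 → 2,1 → 1,1 → 0,1, total weight = 30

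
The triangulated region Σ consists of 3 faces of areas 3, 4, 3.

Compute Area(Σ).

3 + 4 + 3 = 10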